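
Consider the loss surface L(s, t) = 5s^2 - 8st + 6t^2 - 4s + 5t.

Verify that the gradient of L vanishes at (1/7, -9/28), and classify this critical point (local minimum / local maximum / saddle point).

local minimum

∇L = (10s - 8t - 4, -8s + 12t + 5); substituting (1/7, -9/28) gives ∇L = (0, 0), so (1/7, -9/28) is indeed a critical point.
The Hessian of L is constant: H = [[10, -8], [-8, 12]].
det(H) = 10·12 − (-8)² = 56.
det(H) > 0 and tr(H) = 22 > 0, so H is positive definite and the point is a local minimum.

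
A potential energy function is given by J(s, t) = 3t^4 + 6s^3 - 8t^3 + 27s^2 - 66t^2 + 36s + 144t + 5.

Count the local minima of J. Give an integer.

2

J separates as a function of s plus a function of t, so ∇J=0 decouples.
∂J/∂s = 18(s + 1)(s + 2) = 0 at s ∈ {-2, -1}; ∂J/∂t = 12(t - 4)(t - 1)(t + 3) = 0 at t ∈ {-3, 1, 4}.
The Hessian is diagonal: diag(J_ss, J_tt). Second derivatives: J_ss(-2)=-18, J_ss(-1)=18; J_tt(-3)=336, J_tt(1)=-144, J_tt(4)=252.
Local minima occur where both diagonal entries positive: (-1, -3), (-1, 4). Count: 2.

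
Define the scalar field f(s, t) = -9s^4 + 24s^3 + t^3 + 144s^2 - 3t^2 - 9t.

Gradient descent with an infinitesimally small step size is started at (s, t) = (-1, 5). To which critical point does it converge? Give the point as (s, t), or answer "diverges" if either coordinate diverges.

(0, 3)

f is separable, so gradient descent decouples: s follows -∂f/∂s, t follows -∂f/∂t.
∂f/∂s = -36s(s - 4)(s + 2); at s=-1 this is -180, so s increases.
∂f/∂t = 3(t - 3)(t + 1); at t=5 this is 36, so t decreases.
s converges to its nearest critical value 0 (a local min of the s-part); t converges to 3. The iterate converges to (0, 3).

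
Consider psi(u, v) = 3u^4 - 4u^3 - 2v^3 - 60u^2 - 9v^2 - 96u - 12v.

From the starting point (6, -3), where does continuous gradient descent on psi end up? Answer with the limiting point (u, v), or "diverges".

psi is separable, so gradient descent decouples: u follows -∂psi/∂u, v follows -∂psi/∂v.
∂psi/∂u = 12(u - 4)(u + 1)(u + 2); at u=6 this is 1344, so u decreases.
∂psi/∂v = -6(v + 1)(v + 2); at v=-3 this is -12, so v increases.
u converges to its nearest critical value 4 (a local min of the u-part); v converges to -2. The iterate converges to (4, -2).

(4, -2)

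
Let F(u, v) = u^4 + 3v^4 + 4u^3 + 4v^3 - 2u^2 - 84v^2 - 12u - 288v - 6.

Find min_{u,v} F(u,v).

F(u,v) separates as P(u) + Q(v) − 6, so its minimum is min P + min Q − 6.
P'(u) = 4(u - 1)(u + 1)(u + 3) vanishes at u ∈ {-3, -1, 1}; Q'(v) = 12(v - 4)(v + 2)(v + 3) vanishes at v ∈ {-3, -2, 4}.
Local minima of P (where P''>0): P(-3)=-9, P(1)=-9. Local minima of Q: Q(-3)=243, Q(4)=-1472.
So the global minimum of F is P(-3) + Q(4) − 6 = -9 − 1472 − 6 = -1487, attained at (-3, 4).

-1487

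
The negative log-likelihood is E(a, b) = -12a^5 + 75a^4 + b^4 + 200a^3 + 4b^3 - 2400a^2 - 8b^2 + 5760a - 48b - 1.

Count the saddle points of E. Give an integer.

6

E separates as a function of a plus a function of b, so ∇E=0 decouples.
∂E/∂a = -60(a - 4)(a - 3)(a - 2)(a + 4) = 0 at a ∈ {-4, 2, 3, 4}; ∂E/∂b = 4(b - 2)(b + 2)(b + 3) = 0 at b ∈ {-3, -2, 2}.
The Hessian is diagonal: diag(E_aa, E_bb). Second derivatives: E_aa(-4)=20160, E_aa(2)=-720, E_aa(3)=420, E_aa(4)=-960; E_bb(-3)=20, E_bb(-2)=-16, E_bb(2)=80.
Saddle points occur where the two diagonal entries have opposite signs: (-4, -2), (2, -3), (2, 2), (3, -2), (4, -3), (4, 2). Count: 6.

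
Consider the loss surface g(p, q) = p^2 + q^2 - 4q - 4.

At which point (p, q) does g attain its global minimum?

g(p,q) separates as A(p) + B(q) − 4, so its minimum is min A + min B − 4.
A'(p) = 2p vanishes at p ∈ {0}; B'(q) = 2q - 4 vanishes at q ∈ {2}.
Local minima of A (where A''>0): A(0)=0. Local minima of B: B(2)=-4.
So the global minimum of g is A(0) + B(2) − 4 = 0 − 4 − 4 = -8, attained at (0, 2).

(0, 2)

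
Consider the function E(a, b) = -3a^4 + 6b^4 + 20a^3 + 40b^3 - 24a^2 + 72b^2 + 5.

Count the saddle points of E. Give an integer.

E separates as a function of a plus a function of b, so ∇E=0 decouples.
∂E/∂a = -12a(a - 4)(a - 1) = 0 at a ∈ {0, 1, 4}; ∂E/∂b = 24b(b + 2)(b + 3) = 0 at b ∈ {-3, -2, 0}.
The Hessian is diagonal: diag(E_aa, E_bb). Second derivatives: E_aa(0)=-48, E_aa(1)=36, E_aa(4)=-144; E_bb(-3)=72, E_bb(-2)=-48, E_bb(0)=144.
Saddle points occur where the two diagonal entries have opposite signs: (0, -3), (0, 0), (1, -2), (4, -3), (4, 0). Count: 5.

5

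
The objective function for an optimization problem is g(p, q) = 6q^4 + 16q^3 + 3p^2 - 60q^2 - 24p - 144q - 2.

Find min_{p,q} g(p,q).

-354

g(p,q) separates as A(p) + B(q) − 2, so its minimum is min A + min B − 2.
A'(p) = 6p - 24 vanishes at p ∈ {4}; B'(q) = 24(q - 2)(q + 1)(q + 3) vanishes at q ∈ {-3, -1, 2}.
Local minima of A (where A''>0): A(4)=-48. Local minima of B: B(-3)=-54, B(2)=-304.
So the global minimum of g is A(4) + B(2) − 2 = -48 − 304 − 2 = -354, attained at (4, 2).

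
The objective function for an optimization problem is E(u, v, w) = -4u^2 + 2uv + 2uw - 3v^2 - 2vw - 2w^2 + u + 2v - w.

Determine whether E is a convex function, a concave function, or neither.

concave

E is quadratic, so its Hessian is the constant matrix H = [[-8, 2, 2], [2, -6, -2], [2, -2, -4]].
Leading principal minors: -8, 44, -136.
Signs alternate −, +, − ⇒ H ≺ 0 ⇒ concave.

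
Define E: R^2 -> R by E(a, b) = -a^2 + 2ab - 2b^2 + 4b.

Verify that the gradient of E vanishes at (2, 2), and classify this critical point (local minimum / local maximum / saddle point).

∇E = (-2a + 2b, 2a - 4b + 4); substituting (2, 2) gives ∇E = (0, 0), so (2, 2) is indeed a critical point.
The Hessian of E is constant: H = [[-2, 2], [2, -4]].
det(H) = (-2)·(-4) − 2² = 4.
det(H) > 0 and tr(H) = -6 < 0, so H is negative definite and the point is a local maximum.

local maximum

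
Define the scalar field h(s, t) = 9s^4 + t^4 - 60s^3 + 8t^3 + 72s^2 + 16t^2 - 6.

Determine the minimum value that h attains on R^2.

h(s,t) separates as P(s) + Q(t) − 6, so its minimum is min P + min Q − 6.
P'(s) = 36s(s - 4)(s - 1) vanishes at s ∈ {0, 1, 4}; Q'(t) = 4t(t + 2)(t + 4) vanishes at t ∈ {-4, -2, 0}.
Local minima of P (where P''>0): P(0)=0, P(4)=-384. Local minima of Q: Q(-4)=0, Q(0)=0.
So the global minimum of h is P(4) + Q(-4) − 6 = -384 + 0 − 6 = -390, attained at (4, -4).

-390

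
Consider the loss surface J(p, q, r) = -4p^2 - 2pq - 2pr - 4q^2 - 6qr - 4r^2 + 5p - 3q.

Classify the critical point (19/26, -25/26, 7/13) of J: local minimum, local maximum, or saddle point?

local maximum

The Hessian is constant: H = [[-8, -2, -2], [-2, -8, -6], [-2, -6, -8]].
Leading principal minors: Δ₁ = -8, Δ₂ = 60, Δ₃ = -208.
The minors alternate sign starting negative (−, +, −), so H is negative definite: a local maximum.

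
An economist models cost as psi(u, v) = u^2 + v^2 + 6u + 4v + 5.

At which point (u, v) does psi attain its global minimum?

psi(u,v) separates as P(u) + Q(v) + 5, so its minimum is min P + min Q + 5.
P'(u) = 2u + 6 vanishes at u ∈ {-3}; Q'(v) = 2v + 4 vanishes at v ∈ {-2}.
Local minima of P (where P''>0): P(-3)=-9. Local minima of Q: Q(-2)=-4.
So the global minimum of psi is P(-3) + Q(-2) + 5 = -9 − 4 + 5 = -8, attained at (-3, -2).

(-3, -2)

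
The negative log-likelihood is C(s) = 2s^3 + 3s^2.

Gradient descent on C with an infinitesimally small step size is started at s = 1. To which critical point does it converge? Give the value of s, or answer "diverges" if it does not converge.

C'(s) = 6s(s + 1), so C'(1) = 12.
Gradient descent moves in the -C' direction, i.e. s is decreasing.
The nearest critical point in that direction is s = 0, where C'' = 6 > 0 (a local minimum). The iterate converges there.

0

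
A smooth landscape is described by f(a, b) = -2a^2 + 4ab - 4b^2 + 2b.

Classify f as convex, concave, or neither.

concave

f is quadratic, so its Hessian is the constant matrix H = [[-4, 4], [4, -8]].
det(H) = 16, tr(H) = -12.
det(H) > 0 and tr(H) < 0, so H is negative definite everywhere: concave.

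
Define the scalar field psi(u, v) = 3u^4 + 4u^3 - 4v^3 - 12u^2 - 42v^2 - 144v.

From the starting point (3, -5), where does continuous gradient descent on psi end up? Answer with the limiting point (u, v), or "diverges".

(1, -4)

psi is separable, so gradient descent decouples: u follows -∂psi/∂u, v follows -∂psi/∂v.
∂psi/∂u = 12u(u - 1)(u + 2); at u=3 this is 360, so u decreases.
∂psi/∂v = -12(v + 3)(v + 4); at v=-5 this is -24, so v increases.
u converges to its nearest critical value 1 (a local min of the u-part); v converges to -4. The iterate converges to (1, -4).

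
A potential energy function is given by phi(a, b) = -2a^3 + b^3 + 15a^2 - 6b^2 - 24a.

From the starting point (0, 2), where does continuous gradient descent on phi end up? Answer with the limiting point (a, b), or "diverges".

(1, 4)

phi is separable, so gradient descent decouples: a follows -∂phi/∂a, b follows -∂phi/∂b.
∂phi/∂a = -6(a - 4)(a - 1); at a=0 this is -24, so a increases.
∂phi/∂b = 3b(b - 4); at b=2 this is -12, so b increases.
a converges to its nearest critical value 1 (a local min of the a-part); b converges to 4. The iterate converges to (1, 4).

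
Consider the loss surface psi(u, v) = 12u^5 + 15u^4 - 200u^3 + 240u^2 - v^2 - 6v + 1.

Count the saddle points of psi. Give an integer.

psi separates as a function of u plus a function of v, so ∇psi=0 decouples.
∂psi/∂u = 60u(u - 2)(u - 1)(u + 4) = 0 at u ∈ {-4, 0, 1, 2}; ∂psi/∂v = -2(v + 3) = 0 at v ∈ {-3}.
The Hessian is diagonal: diag(psi_uu, psi_vv). Second derivatives: psi_uu(-4)=-7200, psi_uu(0)=480, psi_uu(1)=-300, psi_uu(2)=720; psi_vv(-3)=-2.
Saddle points occur where the two diagonal entries have opposite signs: (0, -3), (2, -3). Count: 2.

2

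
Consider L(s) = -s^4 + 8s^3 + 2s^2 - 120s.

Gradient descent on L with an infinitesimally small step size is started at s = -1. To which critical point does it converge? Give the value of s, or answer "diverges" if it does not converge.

L'(s) = -4(s - 5)(s - 3)(s + 2), so L'(-1) = -96.
Gradient descent moves in the -L' direction, i.e. s is increasing.
The nearest critical point in that direction is s = 3, where L'' = 40 > 0 (a local minimum). The iterate converges there.

3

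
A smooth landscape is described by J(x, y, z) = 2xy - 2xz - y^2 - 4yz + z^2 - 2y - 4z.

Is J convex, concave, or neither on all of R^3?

J is quadratic, so its Hessian is the constant matrix H = [[0, 2, -2], [2, -2, -4], [-2, -4, 2]].
Leading principal minors: 0, -4, 32.
Neither pattern holds ⇒ H is indefinite ⇒ neither convex nor concave.

neither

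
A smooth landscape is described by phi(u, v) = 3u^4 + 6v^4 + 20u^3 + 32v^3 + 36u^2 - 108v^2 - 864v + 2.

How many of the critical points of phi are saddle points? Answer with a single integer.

phi separates as a function of u plus a function of v, so ∇phi=0 decouples.
∂phi/∂u = 12u(u + 2)(u + 3) = 0 at u ∈ {-3, -2, 0}; ∂phi/∂v = 24(v - 3)(v + 3)(v + 4) = 0 at v ∈ {-4, -3, 3}.
The Hessian is diagonal: diag(phi_uu, phi_vv). Second derivatives: phi_uu(-3)=36, phi_uu(-2)=-24, phi_uu(0)=72; phi_vv(-4)=168, phi_vv(-3)=-144, phi_vv(3)=1008.
Saddle points occur where the two diagonal entries have opposite signs: (-3, -3), (-2, -4), (-2, 3), (0, -3). Count: 4.

4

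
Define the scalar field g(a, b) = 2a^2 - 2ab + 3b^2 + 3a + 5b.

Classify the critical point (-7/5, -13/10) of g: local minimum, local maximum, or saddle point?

local minimum

The Hessian of g is constant: H = [[4, -2], [-2, 6]].
det(H) = 4·6 − (-2)² = 20.
det(H) > 0 and tr(H) = 10 > 0, so H is positive definite and the point is a local minimum.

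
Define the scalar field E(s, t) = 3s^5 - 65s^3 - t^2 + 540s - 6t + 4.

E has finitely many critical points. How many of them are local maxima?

E separates as a function of s plus a function of t, so ∇E=0 decouples.
∂E/∂s = 15(s - 3)(s - 2)(s + 2)(s + 3) = 0 at s ∈ {-3, -2, 2, 3}; ∂E/∂t = -2(t + 3) = 0 at t ∈ {-3}.
The Hessian is diagonal: diag(E_ss, E_tt). Second derivatives: E_ss(-3)=-450, E_ss(-2)=300, E_ss(2)=-300, E_ss(3)=450; E_tt(-3)=-2.
Local maxima occur where both diagonal entries negative: (-3, -3), (2, -3). Count: 2.

2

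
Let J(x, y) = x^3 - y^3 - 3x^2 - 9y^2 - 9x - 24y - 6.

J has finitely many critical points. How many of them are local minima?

1

J separates as a function of x plus a function of y, so ∇J=0 decouples.
∂J/∂x = 3(x - 3)(x + 1) = 0 at x ∈ {-1, 3}; ∂J/∂y = -3(y + 2)(y + 4) = 0 at y ∈ {-4, -2}.
The Hessian is diagonal: diag(J_xx, J_yy). Second derivatives: J_xx(-1)=-12, J_xx(3)=12; J_yy(-4)=6, J_yy(-2)=-6.
Local minima occur where both diagonal entries positive: (3, -4). Count: 1.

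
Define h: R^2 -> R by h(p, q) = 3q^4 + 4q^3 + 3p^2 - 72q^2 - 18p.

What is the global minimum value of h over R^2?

-667

h(p,q) separates as A(p) + B(q), so its minimum is min A + min B.
A'(p) = 6p - 18 vanishes at p ∈ {3}; B'(q) = 12q(q - 3)(q + 4) vanishes at q ∈ {-4, 0, 3}.
Local minima of A (where A''>0): A(3)=-27. Local minima of B: B(-4)=-640, B(3)=-297.
So the global minimum of h is A(3) + B(-4) = -27 − 640 = -667, attained at (3, -4).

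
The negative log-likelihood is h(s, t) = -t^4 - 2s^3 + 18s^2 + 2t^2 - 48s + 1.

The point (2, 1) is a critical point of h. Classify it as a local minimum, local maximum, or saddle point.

saddle point

The mixed partial ∂²h/∂s∂t is 0, so the Hessian at any point is diag(h_ss, h_tt) = diag(12(-s + 3), 4(-3t^2 + 1)).
At (2, 1): H = diag(12, -8).
The eigenvalues have opposite signs, so H is indefinite: a saddle point.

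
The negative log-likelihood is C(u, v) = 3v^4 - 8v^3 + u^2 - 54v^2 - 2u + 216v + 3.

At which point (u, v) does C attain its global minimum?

(1, -3)

C(u,v) separates as P(u) + Q(v) + 3, so its minimum is min P + min Q + 3.
P'(u) = 2u - 2 vanishes at u ∈ {1}; Q'(v) = 12(v - 3)(v - 2)(v + 3) vanishes at v ∈ {-3, 2, 3}.
Local minima of P (where P''>0): P(1)=-1. Local minima of Q: Q(-3)=-675, Q(3)=189.
So the global minimum of C is P(1) + Q(-3) + 3 = -1 − 675 + 3 = -673, attained at (1, -3).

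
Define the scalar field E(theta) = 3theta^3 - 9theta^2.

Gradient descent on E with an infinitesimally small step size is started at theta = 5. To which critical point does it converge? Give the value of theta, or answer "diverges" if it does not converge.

E'(theta) = 9theta(theta - 2), so E'(5) = 135.
Gradient descent moves in the -E' direction, i.e. theta is decreasing.
The nearest critical point in that direction is theta = 2, where E'' = 18 > 0 (a local minimum). The iterate converges there.

2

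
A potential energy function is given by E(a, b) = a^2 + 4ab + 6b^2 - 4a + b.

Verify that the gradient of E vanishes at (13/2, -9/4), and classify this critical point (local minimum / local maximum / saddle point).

local minimum

∇E = (2a + 4b - 4, 4a + 12b + 1); substituting (13/2, -9/4) gives ∇E = (0, 0), so (13/2, -9/4) is indeed a critical point.
The Hessian of E is constant: H = [[2, 4], [4, 12]].
det(H) = 2·12 − 4² = 8.
det(H) > 0 and tr(H) = 14 > 0, so H is positive definite and the point is a local minimum.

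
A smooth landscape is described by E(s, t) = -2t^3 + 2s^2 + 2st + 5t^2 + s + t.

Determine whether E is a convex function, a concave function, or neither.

The term -2t^3 is cubic, so the Hessian is not constant.
∂²E/∂t² = -12t + 10, which takes both signs as t varies (negative for sufficiently large t). A diagonal entry of the Hessian changing sign means the Hessian is neither positive- nor negative-semidefinite on all of R^2.

neither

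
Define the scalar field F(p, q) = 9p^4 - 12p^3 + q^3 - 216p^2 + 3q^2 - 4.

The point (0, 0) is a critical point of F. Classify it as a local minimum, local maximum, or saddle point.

The mixed partial ∂²F/∂p∂q is 0, so the Hessian at any point is diag(F_pp, F_qq) = diag(36(3p^2 - 2p - 12), 6(q + 1)).
At (0, 0): H = diag(-432, 6).
The eigenvalues have opposite signs, so H is indefinite: a saddle point.

saddle point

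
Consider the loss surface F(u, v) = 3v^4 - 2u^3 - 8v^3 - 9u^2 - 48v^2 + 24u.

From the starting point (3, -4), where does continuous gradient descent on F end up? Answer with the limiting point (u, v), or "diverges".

F is separable, so gradient descent decouples: u follows -∂F/∂u, v follows -∂F/∂v.
∂F/∂u = -6(u - 1)(u + 4); at u=3 this is -84, so u increases.
∂F/∂v = 12v(v - 4)(v + 2); at v=-4 this is -768, so v increases.
The u-coordinate has no critical point in that direction and runs off to infinity.

diverges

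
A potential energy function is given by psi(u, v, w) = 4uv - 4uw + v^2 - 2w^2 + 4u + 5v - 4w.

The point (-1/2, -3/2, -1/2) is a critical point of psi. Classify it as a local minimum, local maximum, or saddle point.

saddle point

The Hessian is constant: H = [[0, 4, -4], [4, 2, 0], [-4, 0, -4]].
Leading principal minors: Δ₁ = 0, Δ₂ = -16, Δ₃ = 32.
The minors fit neither the all-positive nor the alternating-sign pattern, so H is indefinite: a saddle point.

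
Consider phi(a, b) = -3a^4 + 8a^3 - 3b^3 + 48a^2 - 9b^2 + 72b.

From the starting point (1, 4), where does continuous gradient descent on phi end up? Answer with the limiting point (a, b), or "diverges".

diverges

phi is separable, so gradient descent decouples: a follows -∂phi/∂a, b follows -∂phi/∂b.
∂phi/∂a = -12a(a - 4)(a + 2); at a=1 this is 108, so a decreases.
∂phi/∂b = -9(b - 2)(b + 4); at b=4 this is -144, so b increases.
The b-coordinate has no critical point in that direction and runs off to infinity.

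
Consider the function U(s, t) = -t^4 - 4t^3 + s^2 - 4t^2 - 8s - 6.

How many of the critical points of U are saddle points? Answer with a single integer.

2

U separates as a function of s plus a function of t, so ∇U=0 decouples.
∂U/∂s = 2(s - 4) = 0 at s ∈ {4}; ∂U/∂t = -4t(t + 1)(t + 2) = 0 at t ∈ {-2, -1, 0}.
The Hessian is diagonal: diag(U_ss, U_tt). Second derivatives: U_ss(4)=2; U_tt(-2)=-8, U_tt(-1)=4, U_tt(0)=-8.
Saddle points occur where the two diagonal entries have opposite signs: (4, -2), (4, 0). Count: 2.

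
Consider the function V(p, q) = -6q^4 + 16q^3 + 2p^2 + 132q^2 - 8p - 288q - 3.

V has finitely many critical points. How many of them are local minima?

1

V separates as a function of p plus a function of q, so ∇V=0 decouples.
∂V/∂p = 4(p - 2) = 0 at p ∈ {2}; ∂V/∂q = -24(q - 4)(q - 1)(q + 3) = 0 at q ∈ {-3, 1, 4}.
The Hessian is diagonal: diag(V_pp, V_qq). Second derivatives: V_pp(2)=4; V_qq(-3)=-672, V_qq(1)=288, V_qq(4)=-504.
Local minima occur where both diagonal entries positive: (2, 1). Count: 1.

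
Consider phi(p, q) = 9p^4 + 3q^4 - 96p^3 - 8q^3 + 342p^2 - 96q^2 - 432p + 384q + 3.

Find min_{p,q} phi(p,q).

-1966

phi(p,q) separates as A(p) + B(q) + 3, so its minimum is min A + min B + 3.
A'(p) = 36(p - 4)(p - 3)(p - 1) vanishes at p ∈ {1, 3, 4}; B'(q) = 12(q - 4)(q - 2)(q + 4) vanishes at q ∈ {-4, 2, 4}.
Local minima of A (where A''>0): A(1)=-177, A(4)=-96. Local minima of B: B(-4)=-1792, B(4)=256.
So the global minimum of phi is A(1) + B(-4) + 3 = -177 − 1792 + 3 = -1966, attained at (1, -4).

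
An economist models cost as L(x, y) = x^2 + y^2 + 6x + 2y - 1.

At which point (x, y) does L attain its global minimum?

L(x,y) separates as P(x) + Q(y) − 1, so its minimum is min P + min Q − 1.
P'(x) = 2x + 6 vanishes at x ∈ {-3}; Q'(y) = 2y + 2 vanishes at y ∈ {-1}.
Local minima of P (where P''>0): P(-3)=-9. Local minima of Q: Q(-1)=-1.
So the global minimum of L is P(-3) + Q(-1) − 1 = -9 − 1 − 1 = -11, attained at (-3, -1).

(-3, -1)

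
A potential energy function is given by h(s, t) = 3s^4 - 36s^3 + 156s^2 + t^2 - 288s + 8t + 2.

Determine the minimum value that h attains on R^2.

-206

h(s,t) separates as P(s) + Q(t) + 2, so its minimum is min P + min Q + 2.
P'(s) = 12(s - 4)(s - 3)(s - 2) vanishes at s ∈ {2, 3, 4}; Q'(t) = 2(t + 4) vanishes at t ∈ {-4}.
Local minima of P (where P''>0): P(2)=-192, P(4)=-192. Local minima of Q: Q(-4)=-16.
So the global minimum of h is P(2) + Q(-4) + 2 = -192 − 16 + 2 = -206, attained at (2, -4).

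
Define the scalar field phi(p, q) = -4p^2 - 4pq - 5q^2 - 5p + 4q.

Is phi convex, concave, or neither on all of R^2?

concave

phi is quadratic, so its Hessian is the constant matrix H = [[-8, -4], [-4, -10]].
det(H) = 64, tr(H) = -18.
det(H) > 0 and tr(H) < 0, so H is negative definite everywhere: concave.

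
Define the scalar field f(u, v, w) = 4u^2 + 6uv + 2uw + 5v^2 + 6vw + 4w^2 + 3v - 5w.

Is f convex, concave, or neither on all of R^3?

convex

f is quadratic, so its Hessian is the constant matrix H = [[8, 6, 2], [6, 10, 6], [2, 6, 8]].
Leading principal minors: 8, 44, 168.
All positive ⇒ H ≻ 0 ⇒ convex.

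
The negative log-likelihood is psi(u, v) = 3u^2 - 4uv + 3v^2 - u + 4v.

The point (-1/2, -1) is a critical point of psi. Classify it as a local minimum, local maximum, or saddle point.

The Hessian of psi is constant: H = [[6, -4], [-4, 6]].
det(H) = 6·6 − (-4)² = 20.
det(H) > 0 and tr(H) = 12 > 0, so H is positive definite and the point is a local minimum.

local minimum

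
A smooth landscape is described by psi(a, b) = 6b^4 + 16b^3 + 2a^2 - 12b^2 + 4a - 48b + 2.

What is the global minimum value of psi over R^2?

-38

psi(a,b) separates as P(a) + Q(b) + 2, so its minimum is min P + min Q + 2.
P'(a) = 4a + 4 vanishes at a ∈ {-1}; Q'(b) = 24(b - 1)(b + 1)(b + 2) vanishes at b ∈ {-2, -1, 1}.
Local minima of P (where P''>0): P(-1)=-2. Local minima of Q: Q(-2)=16, Q(1)=-38.
So the global minimum of psi is P(-1) + Q(1) + 2 = -2 − 38 + 2 = -38, attained at (-1, 1).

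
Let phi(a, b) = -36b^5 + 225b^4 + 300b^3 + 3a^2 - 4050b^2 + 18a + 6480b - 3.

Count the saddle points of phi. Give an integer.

2

phi separates as a function of a plus a function of b, so ∇phi=0 decouples.
∂phi/∂a = 6(a + 3) = 0 at a ∈ {-3}; ∂phi/∂b = -180(b - 4)(b - 3)(b - 1)(b + 3) = 0 at b ∈ {-3, 1, 3, 4}.
The Hessian is diagonal: diag(phi_aa, phi_bb). Second derivatives: phi_aa(-3)=6; phi_bb(-3)=30240, phi_bb(1)=-4320, phi_bb(3)=2160, phi_bb(4)=-3780.
Saddle points occur where the two diagonal entries have opposite signs: (-3, 1), (-3, 4). Count: 2.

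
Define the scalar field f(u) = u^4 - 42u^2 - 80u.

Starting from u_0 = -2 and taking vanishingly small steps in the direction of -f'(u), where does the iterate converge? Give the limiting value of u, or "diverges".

-4

f'(u) = 4(u - 5)(u + 1)(u + 4), so f'(-2) = 56.
Gradient descent moves in the -f' direction, i.e. u is decreasing.
The nearest critical point in that direction is u = -4, where f'' = 108 > 0 (a local minimum). The iterate converges there.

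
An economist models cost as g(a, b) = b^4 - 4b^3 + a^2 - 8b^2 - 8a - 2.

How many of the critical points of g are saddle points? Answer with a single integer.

1

g separates as a function of a plus a function of b, so ∇g=0 decouples.
∂g/∂a = 2(a - 4) = 0 at a ∈ {4}; ∂g/∂b = 4b(b - 4)(b + 1) = 0 at b ∈ {-1, 0, 4}.
The Hessian is diagonal: diag(g_aa, g_bb). Second derivatives: g_aa(4)=2; g_bb(-1)=20, g_bb(0)=-16, g_bb(4)=80.
Saddle points occur where the two diagonal entries have opposite signs: (4, 0). Count: 1.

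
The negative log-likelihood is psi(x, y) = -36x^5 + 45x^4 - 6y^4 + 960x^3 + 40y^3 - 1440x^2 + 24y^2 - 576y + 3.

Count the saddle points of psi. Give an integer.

psi separates as a function of x plus a function of y, so ∇psi=0 decouples.
∂psi/∂x = -180x(x - 4)(x - 1)(x + 4) = 0 at x ∈ {-4, 0, 1, 4}; ∂psi/∂y = -24(y - 4)(y - 3)(y + 2) = 0 at y ∈ {-2, 3, 4}.
The Hessian is diagonal: diag(psi_xx, psi_yy). Second derivatives: psi_xx(-4)=28800, psi_xx(0)=-2880, psi_xx(1)=2700, psi_xx(4)=-17280; psi_yy(-2)=-720, psi_yy(3)=120, psi_yy(4)=-144.
Saddle points occur where the two diagonal entries have opposite signs: (-4, -2), (-4, 4), (0, 3), (1, -2), (1, 4), (4, 3). Count: 6.

6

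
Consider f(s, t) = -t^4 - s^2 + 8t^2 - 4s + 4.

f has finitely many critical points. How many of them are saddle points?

f separates as a function of s plus a function of t, so ∇f=0 decouples.
∂f/∂s = -2(s + 2) = 0 at s ∈ {-2}; ∂f/∂t = -4t(t - 2)(t + 2) = 0 at t ∈ {-2, 0, 2}.
The Hessian is diagonal: diag(f_ss, f_tt). Second derivatives: f_ss(-2)=-2; f_tt(-2)=-32, f_tt(0)=16, f_tt(2)=-32.
Saddle points occur where the two diagonal entries have opposite signs: (-2, 0). Count: 1.

1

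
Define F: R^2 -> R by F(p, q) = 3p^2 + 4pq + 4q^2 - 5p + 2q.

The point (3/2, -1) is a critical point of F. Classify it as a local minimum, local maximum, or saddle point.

local minimum

The Hessian of F is constant: H = [[6, 4], [4, 8]].
det(H) = 6·8 − 4² = 32.
det(H) > 0 and tr(H) = 14 > 0, so H is positive definite and the point is a local minimum.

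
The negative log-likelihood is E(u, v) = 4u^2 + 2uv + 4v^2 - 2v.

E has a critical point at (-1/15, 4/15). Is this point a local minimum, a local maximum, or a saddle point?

local minimum

The Hessian of E is constant: H = [[8, 2], [2, 8]].
det(H) = 8·8 − 2² = 60.
det(H) > 0 and tr(H) = 16 > 0, so H is positive definite and the point is a local minimum.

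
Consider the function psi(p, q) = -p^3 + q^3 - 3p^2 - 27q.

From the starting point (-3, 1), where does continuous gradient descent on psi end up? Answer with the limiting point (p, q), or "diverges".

(-2, 3)

psi is separable, so gradient descent decouples: p follows -∂psi/∂p, q follows -∂psi/∂q.
∂psi/∂p = -3p(p + 2); at p=-3 this is -9, so p increases.
∂psi/∂q = 3(q - 3)(q + 3); at q=1 this is -24, so q increases.
p converges to its nearest critical value -2 (a local min of the p-part); q converges to 3. The iterate converges to (-2, 3).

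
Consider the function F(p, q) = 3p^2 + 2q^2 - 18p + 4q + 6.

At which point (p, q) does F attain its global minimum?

F(p,q) separates as A(p) + B(q) + 6, so its minimum is min A + min B + 6.
A'(p) = 6p - 18 vanishes at p ∈ {3}; B'(q) = 4q + 4 vanishes at q ∈ {-1}.
Local minima of A (where A''>0): A(3)=-27. Local minima of B: B(-1)=-2.
So the global minimum of F is A(3) + B(-1) + 6 = -27 − 2 + 6 = -23, attained at (3, -1).

(3, -1)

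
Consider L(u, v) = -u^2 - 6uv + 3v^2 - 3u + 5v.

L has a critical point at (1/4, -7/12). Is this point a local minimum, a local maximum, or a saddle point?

The Hessian of L is constant: H = [[-2, -6], [-6, 6]].
det(H) = (-2)·6 − (-6)² = -48.
Since det(H) < 0, H is indefinite and the critical point is a saddle point.

saddle point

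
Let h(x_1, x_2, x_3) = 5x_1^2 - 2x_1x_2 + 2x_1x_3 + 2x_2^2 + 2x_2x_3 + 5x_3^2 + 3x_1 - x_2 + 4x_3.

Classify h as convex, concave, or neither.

convex

h is quadratic, so its Hessian is the constant matrix H = [[10, -2, 2], [-2, 4, 2], [2, 2, 10]].
Leading principal minors: 10, 36, 288.
All positive ⇒ H ≻ 0 ⇒ convex.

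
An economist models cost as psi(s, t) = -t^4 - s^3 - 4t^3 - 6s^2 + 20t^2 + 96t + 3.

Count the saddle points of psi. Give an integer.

3

psi separates as a function of s plus a function of t, so ∇psi=0 decouples.
∂psi/∂s = -3s(s + 4) = 0 at s ∈ {-4, 0}; ∂psi/∂t = -4(t - 3)(t + 2)(t + 4) = 0 at t ∈ {-4, -2, 3}.
The Hessian is diagonal: diag(psi_ss, psi_tt). Second derivatives: psi_ss(-4)=12, psi_ss(0)=-12; psi_tt(-4)=-56, psi_tt(-2)=40, psi_tt(3)=-140.
Saddle points occur where the two diagonal entries have opposite signs: (-4, -4), (-4, 3), (0, -2). Count: 3.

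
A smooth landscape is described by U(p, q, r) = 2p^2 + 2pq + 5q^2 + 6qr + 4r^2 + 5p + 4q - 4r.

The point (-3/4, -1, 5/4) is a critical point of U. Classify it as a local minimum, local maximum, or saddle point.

The Hessian is constant: H = [[4, 2, 0], [2, 10, 6], [0, 6, 8]].
Leading principal minors: Δ₁ = 4, Δ₂ = 36, Δ₃ = 144.
All leading minors are positive, so H is positive definite: a local minimum.

local minimum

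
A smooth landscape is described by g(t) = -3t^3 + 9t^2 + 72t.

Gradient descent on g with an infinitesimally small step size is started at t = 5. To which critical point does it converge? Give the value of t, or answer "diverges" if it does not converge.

diverges

g'(t) = -9(t - 4)(t + 2), so g'(5) = -63.
Gradient descent moves in the -g' direction, i.e. t is increasing.
There is no critical point above t=5, and g' keeps the same sign, so the iterate runs off to +∞.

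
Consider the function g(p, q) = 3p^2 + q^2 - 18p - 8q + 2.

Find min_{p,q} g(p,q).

-41

g(p,q) separates as A(p) + B(q) + 2, so its minimum is min A + min B + 2.
A'(p) = 6p - 18 vanishes at p ∈ {3}; B'(q) = 2q - 8 vanishes at q ∈ {4}.
Local minima of A (where A''>0): A(3)=-27. Local minima of B: B(4)=-16.
So the global minimum of g is A(3) + B(4) + 2 = -27 − 16 + 2 = -41, attained at (3, 4).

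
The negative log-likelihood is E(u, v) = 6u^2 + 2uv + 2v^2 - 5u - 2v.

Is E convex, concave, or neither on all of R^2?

convex

E is quadratic, so its Hessian is the constant matrix H = [[12, 2], [2, 4]].
det(H) = 44, tr(H) = 16.
det(H) > 0 and tr(H) > 0, so H is positive definite everywhere: convex.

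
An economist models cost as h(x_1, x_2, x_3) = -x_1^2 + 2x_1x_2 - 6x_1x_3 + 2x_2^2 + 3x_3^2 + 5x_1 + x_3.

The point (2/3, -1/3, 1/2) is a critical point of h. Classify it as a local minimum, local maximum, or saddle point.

saddle point

The Hessian is constant: H = [[-2, 2, -6], [2, 4, 0], [-6, 0, 6]].
Leading principal minors: Δ₁ = -2, Δ₂ = -12, Δ₃ = -216.
The minors fit neither the all-positive nor the alternating-sign pattern, so H is indefinite: a saddle point.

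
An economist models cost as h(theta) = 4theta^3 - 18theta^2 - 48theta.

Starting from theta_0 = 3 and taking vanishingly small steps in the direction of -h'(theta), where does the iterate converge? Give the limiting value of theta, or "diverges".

4

h'(theta) = 12(theta - 4)(theta + 1), so h'(3) = -48.
Gradient descent moves in the -h' direction, i.e. theta is increasing.
The nearest critical point in that direction is theta = 4, where h'' = 60 > 0 (a local minimum). The iterate converges there.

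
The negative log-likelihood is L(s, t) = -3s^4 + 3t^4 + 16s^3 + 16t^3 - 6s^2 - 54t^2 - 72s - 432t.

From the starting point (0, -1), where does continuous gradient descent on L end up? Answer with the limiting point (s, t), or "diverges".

L is separable, so gradient descent decouples: s follows -∂L/∂s, t follows -∂L/∂t.
∂L/∂s = -12(s - 3)(s - 2)(s + 1); at s=0 this is -72, so s increases.
∂L/∂t = 12(t - 3)(t + 3)(t + 4); at t=-1 this is -288, so t increases.
s converges to its nearest critical value 2 (a local min of the s-part); t converges to 3. The iterate converges to (2, 3).

(2, 3)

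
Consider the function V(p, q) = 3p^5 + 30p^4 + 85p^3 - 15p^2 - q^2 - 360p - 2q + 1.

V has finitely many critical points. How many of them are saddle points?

2

V separates as a function of p plus a function of q, so ∇V=0 decouples.
∂V/∂p = 15(p - 1)(p + 2)(p + 3)(p + 4) = 0 at p ∈ {-4, -3, -2, 1}; ∂V/∂q = -2(q + 1) = 0 at q ∈ {-1}.
The Hessian is diagonal: diag(V_pp, V_qq). Second derivatives: V_pp(-4)=-150, V_pp(-3)=60, V_pp(-2)=-90, V_pp(1)=900; V_qq(-1)=-2.
Saddle points occur where the two diagonal entries have opposite signs: (-3, -1), (1, -1). Count: 2.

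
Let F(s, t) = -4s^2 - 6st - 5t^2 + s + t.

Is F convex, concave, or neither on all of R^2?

concave

F is quadratic, so its Hessian is the constant matrix H = [[-8, -6], [-6, -10]].
det(H) = 44, tr(H) = -18.
det(H) > 0 and tr(H) < 0, so H is negative definite everywhere: concave.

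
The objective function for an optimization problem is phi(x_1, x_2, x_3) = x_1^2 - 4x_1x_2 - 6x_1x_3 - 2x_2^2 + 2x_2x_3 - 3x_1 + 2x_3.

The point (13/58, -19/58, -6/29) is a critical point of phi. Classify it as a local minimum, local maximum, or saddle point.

The Hessian is constant: H = [[2, -4, -6], [-4, -4, 2], [-6, 2, 0]].
Leading principal minors: Δ₁ = 2, Δ₂ = -24, Δ₃ = 232.
The minors fit neither the all-positive nor the alternating-sign pattern, so H is indefinite: a saddle point.

saddle point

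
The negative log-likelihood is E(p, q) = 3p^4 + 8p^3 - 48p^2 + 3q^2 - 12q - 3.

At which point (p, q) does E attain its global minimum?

(-4, 2)

E(p,q) separates as A(p) + B(q) − 3, so its minimum is min A + min B − 3.
A'(p) = 12p(p - 2)(p + 4) vanishes at p ∈ {-4, 0, 2}; B'(q) = 6q - 12 vanishes at q ∈ {2}.
Local minima of A (where A''>0): A(-4)=-512, A(2)=-80. Local minima of B: B(2)=-12.
So the global minimum of E is A(-4) + B(2) − 3 = -512 − 12 − 3 = -527, attained at (-4, 2).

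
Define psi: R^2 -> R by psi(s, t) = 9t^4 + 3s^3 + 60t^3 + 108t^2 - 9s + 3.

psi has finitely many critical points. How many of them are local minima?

2

psi separates as a function of s plus a function of t, so ∇psi=0 decouples.
∂psi/∂s = 9(s - 1)(s + 1) = 0 at s ∈ {-1, 1}; ∂psi/∂t = 36t(t + 2)(t + 3) = 0 at t ∈ {-3, -2, 0}.
The Hessian is diagonal: diag(psi_ss, psi_tt). Second derivatives: psi_ss(-1)=-18, psi_ss(1)=18; psi_tt(-3)=108, psi_tt(-2)=-72, psi_tt(0)=216.
Local minima occur where both diagonal entries positive: (1, -3), (1, 0). Count: 2.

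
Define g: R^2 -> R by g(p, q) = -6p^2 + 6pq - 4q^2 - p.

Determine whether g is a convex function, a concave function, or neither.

concave

g is quadratic, so its Hessian is the constant matrix H = [[-12, 6], [6, -8]].
det(H) = 60, tr(H) = -20.
det(H) > 0 and tr(H) < 0, so H is negative definite everywhere: concave.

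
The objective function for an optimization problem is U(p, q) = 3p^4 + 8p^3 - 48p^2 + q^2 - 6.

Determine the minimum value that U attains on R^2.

U(p,q) separates as A(p) + B(q) − 6, so its minimum is min A + min B − 6.
A'(p) = 12p(p - 2)(p + 4) vanishes at p ∈ {-4, 0, 2}; B'(q) = 2q vanishes at q ∈ {0}.
Local minima of A (where A''>0): A(-4)=-512, A(2)=-80. Local minima of B: B(0)=0.
So the global minimum of U is A(-4) + B(0) − 6 = -512 + 0 − 6 = -518, attained at (-4, 0).

-518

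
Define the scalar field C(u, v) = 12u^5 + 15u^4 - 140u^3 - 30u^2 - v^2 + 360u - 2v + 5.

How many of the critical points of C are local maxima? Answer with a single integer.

2

C separates as a function of u plus a function of v, so ∇C=0 decouples.
∂C/∂u = 60(u - 2)(u - 1)(u + 1)(u + 3) = 0 at u ∈ {-3, -1, 1, 2}; ∂C/∂v = -2(v + 1) = 0 at v ∈ {-1}.
The Hessian is diagonal: diag(C_uu, C_vv). Second derivatives: C_uu(-3)=-2400, C_uu(-1)=720, C_uu(1)=-480, C_uu(2)=900; C_vv(-1)=-2.
Local maxima occur where both diagonal entries negative: (-3, -1), (1, -1). Count: 2.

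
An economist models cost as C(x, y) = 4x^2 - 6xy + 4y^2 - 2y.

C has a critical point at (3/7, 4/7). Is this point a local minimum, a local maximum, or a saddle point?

The Hessian of C is constant: H = [[8, -6], [-6, 8]].
det(H) = 8·8 − (-6)² = 28.
det(H) > 0 and tr(H) = 16 > 0, so H is positive definite and the point is a local minimum.

local minimum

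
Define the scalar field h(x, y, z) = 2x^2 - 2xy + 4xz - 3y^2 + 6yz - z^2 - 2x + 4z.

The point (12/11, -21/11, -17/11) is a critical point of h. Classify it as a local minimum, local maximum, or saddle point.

The Hessian is constant: H = [[4, -2, 4], [-2, -6, 6], [4, 6, -2]].
Leading principal minors: Δ₁ = 4, Δ₂ = -28, Δ₃ = -88.
The minors fit neither the all-positive nor the alternating-sign pattern, so H is indefinite: a saddle point.

saddle point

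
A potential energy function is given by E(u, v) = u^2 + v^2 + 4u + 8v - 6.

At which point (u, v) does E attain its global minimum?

E(u,v) separates as P(u) + Q(v) − 6, so its minimum is min P + min Q − 6.
P'(u) = 2u + 4 vanishes at u ∈ {-2}; Q'(v) = 2v + 8 vanishes at v ∈ {-4}.
Local minima of P (where P''>0): P(-2)=-4. Local minima of Q: Q(-4)=-16.
So the global minimum of E is P(-2) + Q(-4) − 6 = -4 − 16 − 6 = -26, attained at (-2, -4).

(-2, -4)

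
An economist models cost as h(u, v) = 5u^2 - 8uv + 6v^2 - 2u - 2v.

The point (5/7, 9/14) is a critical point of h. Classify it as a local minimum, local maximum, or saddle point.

local minimum

The Hessian of h is constant: H = [[10, -8], [-8, 12]].
det(H) = 10·12 − (-8)² = 56.
det(H) > 0 and tr(H) = 22 > 0, so H is positive definite and the point is a local minimum.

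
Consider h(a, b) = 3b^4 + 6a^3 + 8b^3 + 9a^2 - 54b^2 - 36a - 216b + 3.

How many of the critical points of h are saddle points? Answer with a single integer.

h separates as a function of a plus a function of b, so ∇h=0 decouples.
∂h/∂a = 18(a - 1)(a + 2) = 0 at a ∈ {-2, 1}; ∂h/∂b = 12(b - 3)(b + 2)(b + 3) = 0 at b ∈ {-3, -2, 3}.
The Hessian is diagonal: diag(h_aa, h_bb). Second derivatives: h_aa(-2)=-54, h_aa(1)=54; h_bb(-3)=72, h_bb(-2)=-60, h_bb(3)=360.
Saddle points occur where the two diagonal entries have opposite signs: (-2, -3), (-2, 3), (1, -2). Count: 3.

3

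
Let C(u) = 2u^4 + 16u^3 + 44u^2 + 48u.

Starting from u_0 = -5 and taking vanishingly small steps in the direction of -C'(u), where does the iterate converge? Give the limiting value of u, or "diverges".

-3

C'(u) = 8(u + 1)(u + 2)(u + 3), so C'(-5) = -192.
Gradient descent moves in the -C' direction, i.e. u is increasing.
The nearest critical point in that direction is u = -3, where C'' = 16 > 0 (a local minimum). The iterate converges there.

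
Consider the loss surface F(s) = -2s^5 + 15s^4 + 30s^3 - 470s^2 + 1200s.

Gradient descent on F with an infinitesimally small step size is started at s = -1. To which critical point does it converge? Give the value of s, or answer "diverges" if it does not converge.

-4

F'(s) = -10(s - 5)(s - 3)(s - 2)(s + 4), so F'(-1) = 2160.
Gradient descent moves in the -F' direction, i.e. s is decreasing.
The nearest critical point in that direction is s = -4, where F'' = 3780 > 0 (a local minimum). The iterate converges there.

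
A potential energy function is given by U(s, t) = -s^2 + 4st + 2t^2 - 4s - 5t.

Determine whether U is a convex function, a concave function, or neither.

neither

U is quadratic, so its Hessian is the constant matrix H = [[-2, 4], [4, 4]].
det(H) = -24, tr(H) = 2.
det(H) < 0, so H is indefinite: neither convex nor concave.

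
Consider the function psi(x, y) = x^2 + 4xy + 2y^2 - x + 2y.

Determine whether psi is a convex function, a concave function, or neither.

neither

psi is quadratic, so its Hessian is the constant matrix H = [[2, 4], [4, 4]].
det(H) = -8, tr(H) = 6.
det(H) < 0, so H is indefinite: neither convex nor concave.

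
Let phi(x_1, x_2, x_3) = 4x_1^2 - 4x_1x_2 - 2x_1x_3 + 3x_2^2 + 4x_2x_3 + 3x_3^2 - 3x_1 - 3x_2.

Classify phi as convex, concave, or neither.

convex

phi is quadratic, so its Hessian is the constant matrix H = [[8, -4, -2], [-4, 6, 4], [-2, 4, 6]].
Leading principal minors: 8, 32, 104.
All positive ⇒ H ≻ 0 ⇒ convex.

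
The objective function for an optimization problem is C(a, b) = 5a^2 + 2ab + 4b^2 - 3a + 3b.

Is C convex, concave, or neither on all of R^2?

convex

C is quadratic, so its Hessian is the constant matrix H = [[10, 2], [2, 8]].
det(H) = 76, tr(H) = 18.
det(H) > 0 and tr(H) > 0, so H is positive definite everywhere: convex.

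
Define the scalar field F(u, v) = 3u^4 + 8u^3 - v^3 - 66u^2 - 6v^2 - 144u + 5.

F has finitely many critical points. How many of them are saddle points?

F separates as a function of u plus a function of v, so ∇F=0 decouples.
∂F/∂u = 12(u - 3)(u + 1)(u + 4) = 0 at u ∈ {-4, -1, 3}; ∂F/∂v = -3v(v + 4) = 0 at v ∈ {-4, 0}.
The Hessian is diagonal: diag(F_uu, F_vv). Second derivatives: F_uu(-4)=252, F_uu(-1)=-144, F_uu(3)=336; F_vv(-4)=12, F_vv(0)=-12.
Saddle points occur where the two diagonal entries have opposite signs: (-4, 0), (-1, -4), (3, 0). Count: 3.

3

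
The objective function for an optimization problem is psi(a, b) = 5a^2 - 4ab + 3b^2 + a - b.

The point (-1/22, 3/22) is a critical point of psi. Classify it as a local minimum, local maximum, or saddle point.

local minimum

The Hessian of psi is constant: H = [[10, -4], [-4, 6]].
det(H) = 10·6 − (-4)² = 44.
det(H) > 0 and tr(H) = 16 > 0, so H is positive definite and the point is a local minimum.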